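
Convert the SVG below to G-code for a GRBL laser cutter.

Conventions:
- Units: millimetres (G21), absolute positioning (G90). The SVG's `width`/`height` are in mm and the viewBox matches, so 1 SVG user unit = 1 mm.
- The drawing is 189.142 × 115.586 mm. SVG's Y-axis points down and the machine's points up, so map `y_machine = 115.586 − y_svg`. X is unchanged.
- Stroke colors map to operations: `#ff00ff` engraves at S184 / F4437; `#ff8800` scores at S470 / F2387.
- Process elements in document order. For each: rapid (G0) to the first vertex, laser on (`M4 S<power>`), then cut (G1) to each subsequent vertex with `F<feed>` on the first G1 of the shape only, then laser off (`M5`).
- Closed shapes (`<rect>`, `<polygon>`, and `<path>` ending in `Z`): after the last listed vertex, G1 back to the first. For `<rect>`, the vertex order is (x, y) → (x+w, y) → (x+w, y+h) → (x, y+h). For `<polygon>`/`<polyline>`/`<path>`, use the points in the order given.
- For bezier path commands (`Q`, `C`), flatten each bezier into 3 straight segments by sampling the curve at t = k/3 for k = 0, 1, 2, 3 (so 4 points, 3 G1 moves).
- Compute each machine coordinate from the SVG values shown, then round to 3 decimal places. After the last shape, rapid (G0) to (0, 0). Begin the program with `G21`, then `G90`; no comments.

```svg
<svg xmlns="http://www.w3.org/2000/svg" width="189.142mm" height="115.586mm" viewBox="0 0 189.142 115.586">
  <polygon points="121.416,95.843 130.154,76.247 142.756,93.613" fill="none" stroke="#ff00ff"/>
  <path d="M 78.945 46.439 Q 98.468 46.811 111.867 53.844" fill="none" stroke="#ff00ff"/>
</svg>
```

G21
G90
G0 X121.416 Y19.743
M4 S184
G1 X130.154 Y39.339 F4437
G1 X142.756 Y21.973
G1 X121.416 Y19.743
M5
G0 X78.945 Y69.147
M4 S184
G1 X91.280 Y68.159 F4437
G1 X102.254 Y65.691
G1 X111.867 Y61.742
M5
G0 X0.000 Y0.000

1 u = 1 mm; y_m = 115.586 − y.

[1] `<polygon>` regular polygon, #ff00ff→engrave S184 F4437: (121.416,19.743) → (130.154,39.339) → (142.756,21.973) → (121.416,19.743) (closed)

[2] `<path>` quadratic bezier, #ff00ff→engrave S184 F4437: (78.945,69.147) → (91.280,68.159) → (102.254,65.691) → (111.867,61.742)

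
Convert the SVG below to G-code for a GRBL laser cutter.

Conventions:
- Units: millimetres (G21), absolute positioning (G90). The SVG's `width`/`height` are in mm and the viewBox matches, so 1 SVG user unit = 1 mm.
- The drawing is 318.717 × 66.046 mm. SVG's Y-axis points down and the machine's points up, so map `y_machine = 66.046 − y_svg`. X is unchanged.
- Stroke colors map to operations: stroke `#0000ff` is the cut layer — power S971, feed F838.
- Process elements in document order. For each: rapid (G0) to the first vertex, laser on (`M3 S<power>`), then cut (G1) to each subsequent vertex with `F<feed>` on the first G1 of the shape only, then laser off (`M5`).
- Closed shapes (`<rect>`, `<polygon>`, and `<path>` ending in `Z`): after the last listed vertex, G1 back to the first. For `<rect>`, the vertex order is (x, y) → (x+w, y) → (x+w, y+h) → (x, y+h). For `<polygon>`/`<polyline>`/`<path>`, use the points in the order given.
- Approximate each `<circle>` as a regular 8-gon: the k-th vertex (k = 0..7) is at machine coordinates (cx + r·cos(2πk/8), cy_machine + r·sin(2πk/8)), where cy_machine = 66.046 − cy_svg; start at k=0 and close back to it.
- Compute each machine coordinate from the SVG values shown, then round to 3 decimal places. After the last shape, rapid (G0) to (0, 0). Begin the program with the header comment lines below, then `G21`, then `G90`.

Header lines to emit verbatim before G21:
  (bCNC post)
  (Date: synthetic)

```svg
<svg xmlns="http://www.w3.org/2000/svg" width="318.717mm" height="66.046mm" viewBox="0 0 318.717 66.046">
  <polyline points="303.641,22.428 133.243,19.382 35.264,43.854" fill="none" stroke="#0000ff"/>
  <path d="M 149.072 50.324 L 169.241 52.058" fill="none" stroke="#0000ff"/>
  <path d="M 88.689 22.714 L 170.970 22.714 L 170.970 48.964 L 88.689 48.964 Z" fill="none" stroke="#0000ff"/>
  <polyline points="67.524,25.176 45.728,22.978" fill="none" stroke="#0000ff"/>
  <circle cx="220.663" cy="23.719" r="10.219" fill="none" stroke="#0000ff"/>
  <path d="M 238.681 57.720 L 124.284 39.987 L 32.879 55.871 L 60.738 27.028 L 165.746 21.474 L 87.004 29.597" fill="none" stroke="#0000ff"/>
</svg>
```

(bCNC post)
(Date: synthetic)
G21
G90
G0 X303.641 Y43.618
M3 S971
G1 X133.243 Y46.664 F838
G1 X35.264 Y22.192
M5
G0 X149.072 Y15.722
M3 S971
G1 X169.241 Y13.988 F838
M5
G0 X88.689 Y43.332
M3 S971
G1 X170.970 Y43.332 F838
G1 X170.970 Y17.082
G1 X88.689 Y17.082
G1 X88.689 Y43.332
M5
G0 X67.524 Y40.870
M3 S971
G1 X45.728 Y43.068 F838
M5
G0 X230.882 Y42.327
M3 S971
G1 X227.889 Y49.553 F838
G1 X220.663 Y52.546
G1 X213.437 Y49.553
G1 X210.444 Y42.327
G1 X213.437 Y35.101
G1 X220.663 Y32.108
G1 X227.889 Y35.101
G1 X230.882 Y42.327
M5
G0 X238.681 Y8.326
M3 S971
G1 X124.284 Y26.059 F838
G1 X32.879 Y10.175
G1 X60.738 Y39.018
G1 X165.746 Y44.572
G1 X87.004 Y36.449
M5
G0 X0.000 Y0.000

Since the viewBox matches the mm dimensions, user units are millimetres directly. The only transform is the Y-flip y_m = 66.046 − y_svg.

Shape 1 is a open polyline drawn with `<polyline>`. Its stroke #0000ff means cut at S971, F838. After flipping Y the toolpath is (303.641,43.618) → (133.243,46.664) → (35.264,22.192).

Shape 2 is a line segment drawn with `<path>`. Its stroke #0000ff means cut at S971, F838. After flipping Y the toolpath is (149.072,15.722) → (169.241,13.988).

Shape 3 is a rectangle drawn with `<path>`. Its stroke #0000ff means cut at S971, F838. After flipping Y the toolpath is (88.689,43.332) → (170.970,43.332) → (170.970,17.082) → (88.689,17.082) → (88.689,43.332), returning to the start.

Shape 4 is a line segment drawn with `<polyline>`. Its stroke #0000ff means cut at S971, F838. After flipping Y the toolpath is (67.524,40.870) → (45.728,43.068).

Shape 5 is a circle drawn with `<circle>`. Its stroke #0000ff means cut at S971, F838. After flipping Y the toolpath is (230.882,42.327) → (227.889,49.553) → (220.663,52.546) → (213.437,49.553) → (210.444,42.327) → (213.437,35.101) → (220.663,32.108) → (227.889,35.101) → (230.882,42.327), returning to the start.

Shape 6 is a open polyline drawn with `<path>`. Its stroke #0000ff means cut at S971, F838. After flipping Y the toolpath is (238.681,8.326) → (124.284,26.059) → (32.879,10.175) → (60.738,39.018) → (165.746,44.572) → (87.004,36.449).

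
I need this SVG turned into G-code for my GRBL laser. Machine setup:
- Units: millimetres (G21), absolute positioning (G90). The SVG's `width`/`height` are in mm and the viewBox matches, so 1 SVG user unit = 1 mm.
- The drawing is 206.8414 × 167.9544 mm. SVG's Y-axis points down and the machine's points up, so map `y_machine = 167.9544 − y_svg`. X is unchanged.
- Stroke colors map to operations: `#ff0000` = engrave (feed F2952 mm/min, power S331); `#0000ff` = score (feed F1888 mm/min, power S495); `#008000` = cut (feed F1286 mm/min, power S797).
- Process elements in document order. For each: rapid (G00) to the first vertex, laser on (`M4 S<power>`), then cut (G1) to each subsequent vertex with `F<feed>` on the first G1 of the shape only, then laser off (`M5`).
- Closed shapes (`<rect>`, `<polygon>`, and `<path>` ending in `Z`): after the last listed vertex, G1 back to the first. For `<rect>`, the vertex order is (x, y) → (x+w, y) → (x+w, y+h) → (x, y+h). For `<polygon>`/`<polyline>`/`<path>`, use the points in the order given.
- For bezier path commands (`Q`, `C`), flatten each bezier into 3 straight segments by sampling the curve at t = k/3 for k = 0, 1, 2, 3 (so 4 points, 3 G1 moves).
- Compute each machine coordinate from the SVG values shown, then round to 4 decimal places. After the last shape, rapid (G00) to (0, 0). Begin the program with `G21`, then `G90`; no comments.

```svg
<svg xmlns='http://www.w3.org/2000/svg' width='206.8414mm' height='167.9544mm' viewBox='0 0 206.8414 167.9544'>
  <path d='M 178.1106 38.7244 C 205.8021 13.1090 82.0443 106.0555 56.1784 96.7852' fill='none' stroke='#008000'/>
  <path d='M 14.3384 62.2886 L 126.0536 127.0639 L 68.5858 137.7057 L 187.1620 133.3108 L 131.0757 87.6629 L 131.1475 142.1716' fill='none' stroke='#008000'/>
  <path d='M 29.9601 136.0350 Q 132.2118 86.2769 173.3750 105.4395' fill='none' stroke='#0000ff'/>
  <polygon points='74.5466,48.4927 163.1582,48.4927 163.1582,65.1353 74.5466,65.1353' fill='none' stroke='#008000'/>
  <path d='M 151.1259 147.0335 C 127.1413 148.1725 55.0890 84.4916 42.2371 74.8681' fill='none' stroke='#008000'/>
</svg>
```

G21
G90
G00 X178.1106 Y129.2300
M4 S797
G1 X164.5539 Y123.5018 F1286
G1 X105.4401 Y87.7942
G1 X56.1784 Y71.1692
M5
G00 X14.3384 Y105.6658
M4 S797
G1 X126.0536 Y40.8905 F1286
G1 X68.5858 Y30.2487
G1 X187.1620 Y34.6436
G1 X131.0757 Y80.2915
G1 X131.1475 Y25.7828
M5
G00 X29.9601 Y31.9194
M4 S495
G1 X91.3403 Y57.4336 F1888
G1 X139.1453 Y67.6321
G1 X173.3750 Y62.5149
M5
G00 X74.5466 Y119.4617
M4 S797
G1 X163.1582 Y119.4617 F1286
G1 X163.1582 Y102.8191
G1 X74.5466 Y102.8191
G1 X74.5466 Y119.4617
M5
G00 X151.1259 Y20.9209
M4 S797
G1 X115.0916 Y36.9857 F1286
G1 X70.8496 Y69.8465
G1 X42.2371 Y93.0863
M5
G00 X0.0000 Y0.0000

1 u = 1 mm; y_m = 167.9544 − y.

[1] `<path>` cubic bezier, #008000→cut S797 F1286: (178.1106,129.2300) → (164.5539,123.5018) → (105.4401,87.7942) → (56.1784,71.1692)

[2] `<path>` open polyline, #008000→cut S797 F1286: (14.3384,105.6658) → (126.0536,40.8905) → (68.5858,30.2487) → (187.1620,34.6436) → (131.0757,80.2915) → (131.1475,25.7828)

[3] `<path>` quadratic bezier, #0000ff→score S495 F1888: (29.9601,31.9194) → (91.3403,57.4336) → (139.1453,67.6321) → (173.3750,62.5149)

[4] `<polygon>` rectangle, #008000→cut S797 F1286: (74.5466,119.4617) → (163.1582,119.4617) → (163.1582,102.8191) → (74.5466,102.8191) → (74.5466,119.4617) (closed)

[5] `<path>` cubic bezier, #008000→cut S797 F1286: (151.1259,20.9209) → (115.0916,36.9857) → (70.8496,69.8465) → (42.2371,93.0863)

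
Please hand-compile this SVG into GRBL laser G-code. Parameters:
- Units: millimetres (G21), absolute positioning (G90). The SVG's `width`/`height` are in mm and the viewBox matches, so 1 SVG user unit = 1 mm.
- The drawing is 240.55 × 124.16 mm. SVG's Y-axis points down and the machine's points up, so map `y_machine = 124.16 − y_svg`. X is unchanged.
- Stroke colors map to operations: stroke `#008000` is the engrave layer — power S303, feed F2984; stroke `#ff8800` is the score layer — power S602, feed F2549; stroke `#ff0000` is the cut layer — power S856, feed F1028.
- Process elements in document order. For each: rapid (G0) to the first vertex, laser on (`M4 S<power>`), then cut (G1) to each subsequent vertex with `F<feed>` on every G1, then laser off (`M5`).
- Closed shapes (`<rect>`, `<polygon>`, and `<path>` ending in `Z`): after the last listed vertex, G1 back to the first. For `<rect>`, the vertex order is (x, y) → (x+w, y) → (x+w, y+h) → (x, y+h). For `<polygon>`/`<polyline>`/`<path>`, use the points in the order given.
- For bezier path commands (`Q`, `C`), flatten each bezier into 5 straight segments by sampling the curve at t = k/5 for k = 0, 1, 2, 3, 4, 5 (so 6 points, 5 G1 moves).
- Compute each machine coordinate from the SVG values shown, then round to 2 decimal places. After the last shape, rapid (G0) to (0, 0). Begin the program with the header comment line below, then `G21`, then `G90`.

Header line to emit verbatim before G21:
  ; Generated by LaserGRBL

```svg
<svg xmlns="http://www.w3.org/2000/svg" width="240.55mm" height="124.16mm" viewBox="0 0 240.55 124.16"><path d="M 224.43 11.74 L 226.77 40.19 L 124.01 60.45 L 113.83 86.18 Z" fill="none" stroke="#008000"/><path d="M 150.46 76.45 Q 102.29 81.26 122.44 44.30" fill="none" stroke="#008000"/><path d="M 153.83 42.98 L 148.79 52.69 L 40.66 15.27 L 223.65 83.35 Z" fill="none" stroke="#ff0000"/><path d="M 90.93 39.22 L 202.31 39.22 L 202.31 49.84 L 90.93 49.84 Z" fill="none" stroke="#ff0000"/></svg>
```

1 u = 1 mm; y_m = 124.16 − y.

[1] `<path>` closed polygon, #008000→engrave S303 F2984: (224.43,112.42) → (226.77,83.97) → (124.01,63.71) → (113.83,37.98) → (224.43,112.42) (closed)

[2] `<path>` quadratic bezier, #008000→engrave S303 F2984: (150.46,47.71) → (133.92,47.46) → (122.86,50.55) → (117.25,56.98) → (117.11,66.75) → (122.44,79.86)

[3] `<path>` closed polygon, #ff0000→cut S856 F1028: (153.83,81.18) → (148.79,71.47) → (40.66,108.89) → (223.65,40.81) → (153.83,81.18) (closed)

[4] `<path>` rectangle, #ff0000→cut S856 F1028: (90.93,84.94) → (202.31,84.94) → (202.31,74.32) → (90.93,74.32) → (90.93,84.94) (closed)

; Generated by LaserGRBL
G21
G90
G0 X224.43 Y112.42
M4 S303
G1 X226.77 Y83.97 F2984
G1 X124.01 Y63.71 F2984
G1 X113.83 Y37.98 F2984
G1 X224.43 Y112.42 F2984
M5
G0 X150.46 Y47.71
M4 S303
G1 X133.92 Y47.46 F2984
G1 X122.86 Y50.55 F2984
G1 X117.25 Y56.98 F2984
G1 X117.11 Y66.75 F2984
G1 X122.44 Y79.86 F2984
M5
G0 X153.83 Y81.18
M4 S856
G1 X148.79 Y71.47 F1028
G1 X40.66 Y108.89 F1028
G1 X223.65 Y40.81 F1028
G1 X153.83 Y81.18 F1028
M5
G0 X90.93 Y84.94
M4 S856
G1 X202.31 Y84.94 F1028
G1 X202.31 Y74.32 F1028
G1 X90.93 Y74.32 F1028
G1 X90.93 Y84.94 F1028
M5
G0 X0.00 Y0.00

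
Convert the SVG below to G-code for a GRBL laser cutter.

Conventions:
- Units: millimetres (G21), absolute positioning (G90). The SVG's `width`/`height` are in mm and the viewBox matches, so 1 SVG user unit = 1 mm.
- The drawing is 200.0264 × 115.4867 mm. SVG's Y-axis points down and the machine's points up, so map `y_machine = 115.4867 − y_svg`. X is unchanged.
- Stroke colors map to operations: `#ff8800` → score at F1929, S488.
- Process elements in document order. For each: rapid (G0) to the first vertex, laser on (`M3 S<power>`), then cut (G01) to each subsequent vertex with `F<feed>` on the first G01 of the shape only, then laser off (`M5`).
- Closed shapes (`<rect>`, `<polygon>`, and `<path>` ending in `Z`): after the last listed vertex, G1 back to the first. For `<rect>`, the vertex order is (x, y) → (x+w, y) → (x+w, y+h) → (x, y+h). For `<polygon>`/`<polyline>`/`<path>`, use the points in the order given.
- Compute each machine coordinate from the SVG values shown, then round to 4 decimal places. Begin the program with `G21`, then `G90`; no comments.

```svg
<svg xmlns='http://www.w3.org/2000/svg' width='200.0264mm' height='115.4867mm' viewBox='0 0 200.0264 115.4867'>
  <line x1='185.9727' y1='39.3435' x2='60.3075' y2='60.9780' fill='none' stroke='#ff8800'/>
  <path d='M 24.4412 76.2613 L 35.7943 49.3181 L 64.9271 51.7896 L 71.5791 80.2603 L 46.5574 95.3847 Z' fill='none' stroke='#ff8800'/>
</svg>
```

G21
G90
G0 X185.9727 Y76.1432
M3 S488
G01 X60.3075 Y54.5087 F1929
M5
G0 X24.4412 Y39.2254
M3 S488
G01 X35.7943 Y66.1686 F1929
G01 X64.9271 Y63.6971
G01 X71.5791 Y35.2264
G01 X46.5574 Y20.1020
G01 X24.4412 Y39.2254
M5

1 u = 1 mm; y_m = 115.4867 − y.

[1] `<line>` line segment, #ff8800→score S488 F1929: (185.9727,76.1432) → (60.3075,54.5087)

[2] `<path>` regular polygon, #ff8800→score S488 F1929: (24.4412,39.2254) → (35.7943,66.1686) → (64.9271,63.6971) → (71.5791,35.2264) → (46.5574,20.1020) → (24.4412,39.2254) (closed)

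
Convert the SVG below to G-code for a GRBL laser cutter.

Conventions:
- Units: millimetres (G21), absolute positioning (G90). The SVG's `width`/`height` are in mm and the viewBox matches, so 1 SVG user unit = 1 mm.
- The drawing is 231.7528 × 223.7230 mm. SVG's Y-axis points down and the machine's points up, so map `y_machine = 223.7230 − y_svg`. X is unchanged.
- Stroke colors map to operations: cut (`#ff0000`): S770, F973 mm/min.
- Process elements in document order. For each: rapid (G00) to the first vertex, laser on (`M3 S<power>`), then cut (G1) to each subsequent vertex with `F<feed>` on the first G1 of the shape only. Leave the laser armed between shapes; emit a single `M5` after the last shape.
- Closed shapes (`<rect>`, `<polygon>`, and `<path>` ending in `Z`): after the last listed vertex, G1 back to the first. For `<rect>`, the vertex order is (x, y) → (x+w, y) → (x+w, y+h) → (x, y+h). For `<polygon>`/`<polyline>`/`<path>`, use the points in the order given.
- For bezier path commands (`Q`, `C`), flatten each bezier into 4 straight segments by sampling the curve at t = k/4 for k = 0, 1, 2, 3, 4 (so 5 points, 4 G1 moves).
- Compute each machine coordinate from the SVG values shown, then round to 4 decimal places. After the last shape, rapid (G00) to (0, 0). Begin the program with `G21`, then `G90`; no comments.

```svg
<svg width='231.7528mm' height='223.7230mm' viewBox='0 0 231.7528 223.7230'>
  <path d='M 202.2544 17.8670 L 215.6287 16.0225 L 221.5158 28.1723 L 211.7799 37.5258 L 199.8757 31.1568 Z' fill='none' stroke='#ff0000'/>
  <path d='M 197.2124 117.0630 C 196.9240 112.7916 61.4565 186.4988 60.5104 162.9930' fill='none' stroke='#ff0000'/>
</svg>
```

G21
G90
G00 X202.2544 Y205.8560
M3 S770
G1 X215.6287 Y207.7005 F973
G1 X221.5158 Y195.5507
G1 X211.7799 Y186.1972
G1 X199.8757 Y192.5662
G1 X202.2544 Y205.8560
G00 X197.2124 Y106.6600
M3 S770
G1 X175.8641 Y97.9799 F973
G1 X129.1080 Y76.4821
G1 X82.2287 Y58.5907
G1 X60.5104 Y60.7300
M5
G00 X0.0000 Y0.0000

1 u = 1 mm; y_m = 223.7230 − y.

[1] `<path>` regular polygon, #ff0000→cut S770 F973: (202.2544,205.8560) → (215.6287,207.7005) → (221.5158,195.5507) → (211.7799,186.1972) → (199.8757,192.5662) → (202.2544,205.8560) (closed)

[2] `<path>` cubic bezier, #ff0000→cut S770 F973: (197.2124,106.6600) → (175.8641,97.9799) → (129.1080,76.4821) → (82.2287,58.5907) → (60.5104,60.7300)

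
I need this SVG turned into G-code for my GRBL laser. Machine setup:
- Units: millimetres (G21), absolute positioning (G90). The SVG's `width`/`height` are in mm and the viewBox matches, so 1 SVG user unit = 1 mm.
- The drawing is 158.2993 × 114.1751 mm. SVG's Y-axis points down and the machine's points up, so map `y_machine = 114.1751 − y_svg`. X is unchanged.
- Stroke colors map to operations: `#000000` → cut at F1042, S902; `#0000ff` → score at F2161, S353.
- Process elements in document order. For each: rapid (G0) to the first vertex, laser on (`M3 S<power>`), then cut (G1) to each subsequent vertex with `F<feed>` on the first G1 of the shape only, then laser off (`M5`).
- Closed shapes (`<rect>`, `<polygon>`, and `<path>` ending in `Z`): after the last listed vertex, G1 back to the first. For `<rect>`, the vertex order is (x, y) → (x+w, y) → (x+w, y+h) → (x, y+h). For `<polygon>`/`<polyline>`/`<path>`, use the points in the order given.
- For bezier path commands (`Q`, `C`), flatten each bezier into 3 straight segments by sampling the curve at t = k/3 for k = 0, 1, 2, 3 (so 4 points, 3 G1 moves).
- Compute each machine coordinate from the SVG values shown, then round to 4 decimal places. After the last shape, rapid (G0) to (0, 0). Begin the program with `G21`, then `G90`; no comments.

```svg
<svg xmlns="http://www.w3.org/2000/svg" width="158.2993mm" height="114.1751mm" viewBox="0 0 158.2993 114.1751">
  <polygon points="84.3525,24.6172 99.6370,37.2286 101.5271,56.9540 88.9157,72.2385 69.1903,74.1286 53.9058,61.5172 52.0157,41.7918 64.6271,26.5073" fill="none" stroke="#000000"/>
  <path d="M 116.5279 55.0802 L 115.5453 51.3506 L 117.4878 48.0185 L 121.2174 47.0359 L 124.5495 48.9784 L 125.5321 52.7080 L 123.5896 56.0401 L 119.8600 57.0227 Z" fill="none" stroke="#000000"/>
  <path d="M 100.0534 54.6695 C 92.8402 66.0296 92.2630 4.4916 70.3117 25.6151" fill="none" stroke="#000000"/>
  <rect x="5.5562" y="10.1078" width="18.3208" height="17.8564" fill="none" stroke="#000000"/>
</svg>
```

G21
G90
G0 X84.3525 Y89.5579
M3 S902
G1 X99.6370 Y76.9465 F1042
G1 X101.5271 Y57.2211
G1 X88.9157 Y41.9366
G1 X69.1903 Y40.0465
G1 X53.9058 Y52.6579
G1 X52.0157 Y72.3833
G1 X64.6271 Y87.6678
G1 X84.3525 Y89.5579
M5
G0 X116.5279 Y59.0949
M3 S902
G1 X115.5453 Y62.8245 F1042
G1 X117.4878 Y66.1566
G1 X121.2174 Y67.1392
G1 X124.5495 Y65.1967
G1 X125.5321 Y61.4671
G1 X123.5896 Y58.1350
G1 X119.8600 Y57.1524
G1 X116.5279 Y59.0949
M5
G0 X100.0534 Y59.5056
M3 S902
G1 X94.0148 Y66.6834 F1042
G1 X86.1757 Y87.8911
G1 X70.3117 Y88.5600
M5
G0 X5.5562 Y104.0673
M3 S902
G1 X23.8770 Y104.0673 F1042
G1 X23.8770 Y86.2109
G1 X5.5562 Y86.2109
G1 X5.5562 Y104.0673
M5
G0 X0.0000 Y0.0000

viewBox `0 0 158.2993 114.1751` with mm width/height → 1 unit = 1 mm. Flip: y_m = 114.1751 − y_svg.

**Shape 1** — `<polygon>` regular polygon, stroke `#000000` → cut (S902, F1042). Machine vertices: (84.3525,89.5579) → (99.6370,76.9465) → (101.5271,57.2211) → (88.9157,41.9366) → (69.1903,40.0465) → (53.9058,52.6579) → (52.0157,72.3833) → (64.6271,87.6678) → (84.3525,89.5579). Closed: final G1 returns to the first vertex.

**Shape 2** — `<path>` regular polygon, stroke `#000000` → cut (S902, F1042). Machine vertices: (116.5279,59.0949) → (115.5453,62.8245) → (117.4878,66.1566) → (121.2174,67.1392) → (124.5495,65.1967) → (125.5321,61.4671) → (123.5896,58.1350) → (119.8600,57.1524) → (116.5279,59.0949). Closed: final G1 returns to the first vertex.

**Shape 3** — `<path>` cubic bezier, stroke `#000000` → cut (S902, F1042). Control points (SVG): P0=(100.0534,54.6695), P1=(92.8402,66.0296), P2=(92.2630,4.4916), P3=(70.3117,25.6151); sampled at t=k/3. Machine vertices: (100.0534,59.5056) → (94.0148,66.6834) → (86.1757,87.8911) → (70.3117,88.5600). Open path.

**Shape 4** — `<rect>` rectangle, stroke `#000000` → cut (S902, F1042). Machine vertices: (5.5562,104.0673) → (23.8770,104.0673) → (23.8770,86.2109) → (5.5562,86.2109) → (5.5562,104.0673). Closed: final G1 returns to the first vertex.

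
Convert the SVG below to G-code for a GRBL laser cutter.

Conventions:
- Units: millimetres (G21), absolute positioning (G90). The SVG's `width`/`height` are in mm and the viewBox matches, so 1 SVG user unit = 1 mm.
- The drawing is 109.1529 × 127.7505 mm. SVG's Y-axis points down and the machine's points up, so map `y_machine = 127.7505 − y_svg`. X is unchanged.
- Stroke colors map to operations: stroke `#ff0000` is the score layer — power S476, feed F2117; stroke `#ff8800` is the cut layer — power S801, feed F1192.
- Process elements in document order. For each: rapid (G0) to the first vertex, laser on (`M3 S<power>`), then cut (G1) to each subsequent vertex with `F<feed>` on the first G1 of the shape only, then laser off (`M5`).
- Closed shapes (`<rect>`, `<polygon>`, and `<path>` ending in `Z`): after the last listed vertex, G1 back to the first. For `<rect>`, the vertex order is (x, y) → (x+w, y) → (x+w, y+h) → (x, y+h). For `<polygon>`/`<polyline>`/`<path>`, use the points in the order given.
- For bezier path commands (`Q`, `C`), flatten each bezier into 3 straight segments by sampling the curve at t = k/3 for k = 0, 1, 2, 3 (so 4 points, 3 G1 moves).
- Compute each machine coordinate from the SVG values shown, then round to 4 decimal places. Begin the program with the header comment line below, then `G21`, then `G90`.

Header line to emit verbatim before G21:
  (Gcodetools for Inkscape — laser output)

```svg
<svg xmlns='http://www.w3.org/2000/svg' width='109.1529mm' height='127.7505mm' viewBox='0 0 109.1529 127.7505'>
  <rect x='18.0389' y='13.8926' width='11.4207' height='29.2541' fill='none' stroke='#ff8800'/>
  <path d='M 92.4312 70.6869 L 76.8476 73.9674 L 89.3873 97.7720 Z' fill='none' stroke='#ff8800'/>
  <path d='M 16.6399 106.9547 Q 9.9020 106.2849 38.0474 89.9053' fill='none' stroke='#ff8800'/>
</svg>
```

Since the viewBox matches the mm dimensions, user units are millimetres directly. The only transform is the Y-flip y_m = 127.7505 − y_svg.

Shape 1 is a rectangle drawn with `<rect>`. Its stroke #ff8800 means cut at S801, F1192. After flipping Y the toolpath is (18.0389,113.8579) → (29.4596,113.8579) → (29.4596,84.6038) → (18.0389,84.6038) → (18.0389,113.8579), returning to the start.

Shape 2 is a closed polygon drawn with `<path>`. Its stroke #ff8800 means cut at S801, F1192. After flipping Y the toolpath is (92.4312,57.0636) → (76.8476,53.7831) → (89.3873,29.9785) → (92.4312,57.0636), returning to the start.

Shape 3 is a quadratic bezier drawn with `<path>`. Its stroke #ff8800 means cut at S801, F1192. After flipping Y the toolpath is (16.6399,20.7958) → (16.0239,22.9879) → (23.1597,28.6710) → (38.0474,37.8452).

(Gcodetools for Inkscape — laser output)
G21
G90
G0 X18.0389 Y113.8579
M3 S801
G1 X29.4596 Y113.8579 F1192
G1 X29.4596 Y84.6038
G1 X18.0389 Y84.6038
G1 X18.0389 Y113.8579
M5
G0 X92.4312 Y57.0636
M3 S801
G1 X76.8476 Y53.7831 F1192
G1 X89.3873 Y29.9785
G1 X92.4312 Y57.0636
M5
G0 X16.6399 Y20.7958
M3 S801
G1 X16.0239 Y22.9879 F1192
G1 X23.1597 Y28.6710
G1 X38.0474 Y37.8452
M5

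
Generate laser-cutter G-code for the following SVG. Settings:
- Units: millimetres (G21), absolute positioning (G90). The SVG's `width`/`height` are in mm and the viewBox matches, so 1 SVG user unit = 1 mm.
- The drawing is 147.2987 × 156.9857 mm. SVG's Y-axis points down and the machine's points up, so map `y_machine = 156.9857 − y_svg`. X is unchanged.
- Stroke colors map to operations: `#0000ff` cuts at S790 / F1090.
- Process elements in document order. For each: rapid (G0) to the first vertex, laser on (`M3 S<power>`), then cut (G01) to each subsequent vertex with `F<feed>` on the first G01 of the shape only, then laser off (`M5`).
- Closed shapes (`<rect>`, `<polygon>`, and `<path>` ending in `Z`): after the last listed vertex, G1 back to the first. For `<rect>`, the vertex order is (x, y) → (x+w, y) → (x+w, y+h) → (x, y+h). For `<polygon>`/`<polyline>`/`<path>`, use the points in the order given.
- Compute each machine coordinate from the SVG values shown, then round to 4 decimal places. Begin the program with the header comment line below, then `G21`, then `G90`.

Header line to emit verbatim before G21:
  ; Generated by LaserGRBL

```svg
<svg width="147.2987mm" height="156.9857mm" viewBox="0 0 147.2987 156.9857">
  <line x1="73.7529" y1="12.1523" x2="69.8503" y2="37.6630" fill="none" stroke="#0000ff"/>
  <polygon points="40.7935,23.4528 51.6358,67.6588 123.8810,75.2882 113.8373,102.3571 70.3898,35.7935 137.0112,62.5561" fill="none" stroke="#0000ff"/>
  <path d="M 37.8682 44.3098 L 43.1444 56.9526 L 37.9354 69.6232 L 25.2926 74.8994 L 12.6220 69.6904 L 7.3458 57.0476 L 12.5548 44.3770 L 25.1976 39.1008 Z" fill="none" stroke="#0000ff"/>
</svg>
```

Since the viewBox matches the mm dimensions, user units are millimetres directly. The only transform is the Y-flip y_m = 156.9857 − y_svg.

Shape 1 is a line segment drawn with `<line>`. Its stroke #0000ff means cut at S790, F1090. After flipping Y the toolpath is (73.7529,144.8334) → (69.8503,119.3227).

Shape 2 is a closed polygon drawn with `<polygon>`. Its stroke #0000ff means cut at S790, F1090. After flipping Y the toolpath is (40.7935,133.5329) → (51.6358,89.3269) → (123.8810,81.6975) → (113.8373,54.6286) → (70.3898,121.1922) → (137.0112,94.4296) → (40.7935,133.5329), returning to the start.

Shape 3 is a regular polygon drawn with `<path>`. Its stroke #0000ff means cut at S790, F1090. After flipping Y the toolpath is (37.8682,112.6759) → (43.1444,100.0331) → (37.9354,87.3625) → (25.2926,82.0863) → (12.6220,87.2953) → (7.3458,99.9381) → (12.5548,112.6087) → (25.1976,117.8849) → (37.8682,112.6759), returning to the start.

; Generated by LaserGRBL
G21
G90
G0 X73.7529 Y144.8334
M3 S790
G01 X69.8503 Y119.3227 F1090
M5
G0 X40.7935 Y133.5329
M3 S790
G01 X51.6358 Y89.3269 F1090
G01 X123.8810 Y81.6975
G01 X113.8373 Y54.6286
G01 X70.3898 Y121.1922
G01 X137.0112 Y94.4296
G01 X40.7935 Y133.5329
M5
G0 X37.8682 Y112.6759
M3 S790
G01 X43.1444 Y100.0331 F1090
G01 X37.9354 Y87.3625
G01 X25.2926 Y82.0863
G01 X12.6220 Y87.2953
G01 X7.3458 Y99.9381
G01 X12.5548 Y112.6087
G01 X25.1976 Y117.8849
G01 X37.8682 Y112.6759
M5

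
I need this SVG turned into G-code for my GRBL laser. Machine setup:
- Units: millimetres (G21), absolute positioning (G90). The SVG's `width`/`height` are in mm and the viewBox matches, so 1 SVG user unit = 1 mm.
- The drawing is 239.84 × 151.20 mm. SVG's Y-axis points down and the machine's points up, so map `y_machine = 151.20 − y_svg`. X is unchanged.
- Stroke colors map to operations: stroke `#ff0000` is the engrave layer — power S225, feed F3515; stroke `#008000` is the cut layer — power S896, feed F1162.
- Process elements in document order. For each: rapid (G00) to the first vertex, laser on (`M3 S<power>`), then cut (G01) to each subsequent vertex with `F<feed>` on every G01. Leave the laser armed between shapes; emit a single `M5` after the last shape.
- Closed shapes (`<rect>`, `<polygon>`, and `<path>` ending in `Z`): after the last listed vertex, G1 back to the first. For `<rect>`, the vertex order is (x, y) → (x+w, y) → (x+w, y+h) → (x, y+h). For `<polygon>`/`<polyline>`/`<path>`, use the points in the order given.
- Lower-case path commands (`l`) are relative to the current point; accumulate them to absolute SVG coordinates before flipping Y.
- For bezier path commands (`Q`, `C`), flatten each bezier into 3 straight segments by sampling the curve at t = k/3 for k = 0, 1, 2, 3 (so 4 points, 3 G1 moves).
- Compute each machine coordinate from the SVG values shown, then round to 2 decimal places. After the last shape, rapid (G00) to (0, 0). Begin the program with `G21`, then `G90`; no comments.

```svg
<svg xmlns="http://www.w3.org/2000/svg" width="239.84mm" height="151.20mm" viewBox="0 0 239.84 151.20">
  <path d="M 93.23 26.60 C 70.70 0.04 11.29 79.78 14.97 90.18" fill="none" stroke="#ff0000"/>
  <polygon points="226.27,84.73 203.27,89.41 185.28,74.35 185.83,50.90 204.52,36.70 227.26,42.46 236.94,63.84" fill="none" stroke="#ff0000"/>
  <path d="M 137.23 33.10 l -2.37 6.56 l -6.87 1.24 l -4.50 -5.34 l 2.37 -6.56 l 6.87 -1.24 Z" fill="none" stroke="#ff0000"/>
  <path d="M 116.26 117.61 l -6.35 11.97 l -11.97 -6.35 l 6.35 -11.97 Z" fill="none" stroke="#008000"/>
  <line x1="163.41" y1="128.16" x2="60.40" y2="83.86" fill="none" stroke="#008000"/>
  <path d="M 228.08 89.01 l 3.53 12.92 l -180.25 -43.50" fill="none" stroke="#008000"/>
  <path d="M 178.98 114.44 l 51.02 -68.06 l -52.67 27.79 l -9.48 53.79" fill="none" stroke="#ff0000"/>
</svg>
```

G21
G90
G00 X93.23 Y124.60
M3 S225
G01 X62.11 Y122.23 F3515
G01 X28.62 Y88.03 F3515
G01 X14.97 Y61.02 F3515
G00 X226.27 Y66.47
M3 S225
G01 X203.27 Y61.79 F3515
G01 X185.28 Y76.85 F3515
G01 X185.83 Y100.30 F3515
G01 X204.52 Y114.50 F3515
G01 X227.26 Y108.74 F3515
G01 X236.94 Y87.36 F3515
G01 X226.27 Y66.47 F3515
G00 X137.23 Y118.10
M3 S225
G01 X134.86 Y111.54 F3515
G01 X127.99 Y110.30 F3515
G01 X123.49 Y115.64 F3515
G01 X125.86 Y122.20 F3515
G01 X132.73 Y123.44 F3515
G01 X137.23 Y118.10 F3515
G00 X116.26 Y33.59
M3 S896
G01 X109.91 Y21.62 F1162
G01 X97.94 Y27.97 F1162
G01 X104.29 Y39.94 F1162
G01 X116.26 Y33.59 F1162
G00 X163.41 Y23.04
M3 S896
G01 X60.40 Y67.34 F1162
G00 X228.08 Y62.19
M3 S896
G01 X231.61 Y49.27 F1162
G01 X51.36 Y92.77 F1162
G00 X178.98 Y36.76
M3 S225
G01 X230.00 Y104.82 F3515
G01 X177.33 Y77.03 F3515
G01 X167.85 Y23.24 F3515
M5
G00 X0.00 Y0.00

Since the viewBox matches the mm dimensions, user units are millimetres directly. The only transform is the Y-flip y_m = 151.20 − y_svg.

Shape 1 is a cubic bezier drawn with `<path>`. Its stroke #ff0000 means engrave at S225, F3515. After flipping Y the toolpath is (93.23,124.60) → (62.11,122.23) → (28.62,88.03) → (14.97,61.02).

Shape 2 is a regular polygon drawn with `<polygon>`. Its stroke #ff0000 means engrave at S225, F3515. After flipping Y the toolpath is (226.27,66.47) → (203.27,61.79) → (185.28,76.85) → (185.83,100.30) → (204.52,114.50) → (227.26,108.74) → (236.94,87.36) → (226.27,66.47), returning to the start.

Shape 3 is a regular polygon drawn with `<path>`. Its stroke #ff0000 means engrave at S225, F3515. After flipping Y the toolpath is (137.23,118.10) → (134.86,111.54) → (127.99,110.30) → (123.49,115.64) → (125.86,122.20) → (132.73,123.44) → (137.23,118.10), returning to the start.

Shape 4 is a regular polygon drawn with `<path>`. Its stroke #008000 means cut at S896, F1162. After flipping Y the toolpath is (116.26,33.59) → (109.91,21.62) → (97.94,27.97) → (104.29,39.94) → (116.26,33.59), returning to the start.

Shape 5 is a line segment drawn with `<line>`. Its stroke #008000 means cut at S896, F1162. After flipping Y the toolpath is (163.41,23.04) → (60.40,67.34).

Shape 6 is a open polyline drawn with `<path>`. Its stroke #008000 means cut at S896, F1162. After flipping Y the toolpath is (228.08,62.19) → (231.61,49.27) → (51.36,92.77).

Shape 7 is a open polyline drawn with `<path>`. Its stroke #ff0000 means engrave at S225, F3515. After flipping Y the toolpath is (178.98,36.76) → (230.00,104.82) → (177.33,77.03) → (167.85,23.24).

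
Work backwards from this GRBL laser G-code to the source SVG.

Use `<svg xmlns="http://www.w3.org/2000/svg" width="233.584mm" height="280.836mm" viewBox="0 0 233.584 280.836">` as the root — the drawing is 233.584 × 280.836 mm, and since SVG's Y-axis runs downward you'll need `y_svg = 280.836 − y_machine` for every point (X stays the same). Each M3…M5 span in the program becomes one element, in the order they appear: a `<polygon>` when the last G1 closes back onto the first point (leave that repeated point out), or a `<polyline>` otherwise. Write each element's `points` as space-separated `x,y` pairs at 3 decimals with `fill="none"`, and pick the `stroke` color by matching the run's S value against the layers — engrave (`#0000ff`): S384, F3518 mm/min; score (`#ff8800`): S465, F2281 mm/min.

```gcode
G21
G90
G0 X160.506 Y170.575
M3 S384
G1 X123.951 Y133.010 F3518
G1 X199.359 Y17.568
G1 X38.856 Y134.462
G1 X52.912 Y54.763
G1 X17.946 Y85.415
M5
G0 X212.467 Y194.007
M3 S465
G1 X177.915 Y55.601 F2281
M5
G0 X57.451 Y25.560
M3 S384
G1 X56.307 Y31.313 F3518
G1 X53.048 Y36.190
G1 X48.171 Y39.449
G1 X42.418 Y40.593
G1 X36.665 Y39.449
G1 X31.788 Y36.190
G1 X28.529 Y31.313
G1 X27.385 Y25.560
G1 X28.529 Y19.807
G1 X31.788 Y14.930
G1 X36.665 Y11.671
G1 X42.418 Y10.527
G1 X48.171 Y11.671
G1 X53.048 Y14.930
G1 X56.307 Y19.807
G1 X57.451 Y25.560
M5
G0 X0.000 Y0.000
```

y_svg = 280.836 − y_m.

[1] S384→`#0000ff` (engrave); open run; points: 160.506,110.261 123.951,147.826 199.359,263.268 38.856,146.374 52.912,226.073 17.946,195.421

[2] S465→`#ff8800` (score); open run; points: 212.467,86.829 177.915,225.235

[3] S384→`#0000ff` (engrave); closed run; points: 57.451,255.276 56.307,249.523 53.048,244.646 48.171,241.387 42.418,240.243 36.665,241.387 31.788,244.646 28.529,249.523 27.385,255.276 28.529,261.029 31.788,265.906 36.665,269.165 42.418,270.309 48.171,269.165 53.048,265.906 56.307,261.029

<svg xmlns="http://www.w3.org/2000/svg" width="233.584mm" height="280.836mm" viewBox="0 0 233.584 280.836">
  <polyline points="160.506,110.261 123.951,147.826 199.359,263.268 38.856,146.374 52.912,226.073 17.946,195.421" fill="none" stroke="#0000ff"/>
  <polyline points="212.467,86.829 177.915,225.235" fill="none" stroke="#ff8800"/>
  <polygon points="57.451,255.276 56.307,249.523 53.048,244.646 48.171,241.387 42.418,240.243 36.665,241.387 31.788,244.646 28.529,249.523 27.385,255.276 28.529,261.029 31.788,265.906 36.665,269.165 42.418,270.309 48.171,269.165 53.048,265.906 56.307,261.029" fill="none" stroke="#0000ff"/>
</svg>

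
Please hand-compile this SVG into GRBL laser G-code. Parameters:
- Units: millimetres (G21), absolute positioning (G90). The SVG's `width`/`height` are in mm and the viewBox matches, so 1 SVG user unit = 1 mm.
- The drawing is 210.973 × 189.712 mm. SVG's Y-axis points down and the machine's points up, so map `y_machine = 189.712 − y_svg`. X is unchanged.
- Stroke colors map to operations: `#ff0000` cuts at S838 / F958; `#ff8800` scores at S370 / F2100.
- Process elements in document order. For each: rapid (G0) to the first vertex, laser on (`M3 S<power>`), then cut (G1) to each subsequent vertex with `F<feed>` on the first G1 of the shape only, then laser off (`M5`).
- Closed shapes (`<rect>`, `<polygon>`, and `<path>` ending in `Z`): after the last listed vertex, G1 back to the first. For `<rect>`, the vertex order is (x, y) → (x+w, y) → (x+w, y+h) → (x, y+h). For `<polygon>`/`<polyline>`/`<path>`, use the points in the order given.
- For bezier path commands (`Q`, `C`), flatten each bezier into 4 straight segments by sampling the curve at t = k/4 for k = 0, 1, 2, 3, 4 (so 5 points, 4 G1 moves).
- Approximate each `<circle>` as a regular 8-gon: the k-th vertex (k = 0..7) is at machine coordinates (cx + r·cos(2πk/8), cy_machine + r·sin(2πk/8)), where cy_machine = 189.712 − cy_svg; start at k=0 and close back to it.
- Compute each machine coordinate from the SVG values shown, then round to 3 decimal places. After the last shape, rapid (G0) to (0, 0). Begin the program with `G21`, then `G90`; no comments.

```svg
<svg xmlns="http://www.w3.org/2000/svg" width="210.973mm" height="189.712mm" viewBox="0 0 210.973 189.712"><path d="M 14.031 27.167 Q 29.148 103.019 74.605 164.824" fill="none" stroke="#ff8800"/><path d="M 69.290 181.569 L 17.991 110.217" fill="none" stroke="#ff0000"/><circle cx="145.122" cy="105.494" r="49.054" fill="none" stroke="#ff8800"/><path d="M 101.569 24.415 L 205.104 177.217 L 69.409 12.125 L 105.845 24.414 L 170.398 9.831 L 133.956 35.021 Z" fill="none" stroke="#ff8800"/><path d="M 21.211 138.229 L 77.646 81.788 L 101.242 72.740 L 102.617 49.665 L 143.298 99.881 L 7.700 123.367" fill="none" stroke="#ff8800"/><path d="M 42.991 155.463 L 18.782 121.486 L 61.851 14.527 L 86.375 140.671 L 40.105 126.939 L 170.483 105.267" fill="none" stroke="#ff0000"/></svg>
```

viewBox `0 0 210.973 189.712` with mm width/height → 1 unit = 1 mm. Flip: y_m = 189.712 − y_svg.

**Shape 1** — `<path>` quadratic bezier, stroke `#ff8800` → score (S370, F2100). Control points (SVG): P0=(14.031,27.167), P1=(29.148,103.019), P2=(74.605,164.824); sampled at t=k/4. Machine vertices: (14.031,162.545) → (23.486,125.497) → (36.733,90.205) → (53.773,56.668) → (74.605,24.888). Open path.

**Shape 2** — `<path>` line segment, stroke `#ff0000` → cut (S838, F958). Machine vertices: (69.290,8.143) → (17.991,79.495). Open path.

**Shape 3** — `<circle>` circle, stroke `#ff8800` → score (S370, F2100). Machine vertices: (194.176,84.218) → (179.808,118.904) → (145.122,133.272) → (110.436,118.904) → (96.068,84.218) → (110.436,49.532) → (145.122,35.164) → (179.808,49.532) → (194.176,84.218). Closed: final G1 returns to the first vertex.

**Shape 4** — `<path>` closed polygon, stroke `#ff8800` → score (S370, F2100). Machine vertices: (101.569,165.297) → (205.104,12.495) → (69.409,177.587) → (105.845,165.298) → (170.398,179.881) → (133.956,154.691) → (101.569,165.297). Closed: final G1 returns to the first vertex.

**Shape 5** — `<path>` open polyline, stroke `#ff8800` → score (S370, F2100). Machine vertices: (21.211,51.483) → (77.646,107.924) → (101.242,116.972) → (102.617,140.047) → (143.298,89.831) → (7.700,66.345). Open path.

**Shape 6** — `<path>` open polyline, stroke `#ff0000` → cut (S838, F958). Machine vertices: (42.991,34.249) → (18.782,68.226) → (61.851,175.185) → (86.375,49.041) → (40.105,62.773) → (170.483,84.445). Open path.

G21
G90
G0 X14.031 Y162.545
M3 S370
G1 X23.486 Y125.497 F2100
G1 X36.733 Y90.205
G1 X53.773 Y56.668
G1 X74.605 Y24.888
M5
G0 X69.290 Y8.143
M3 S838
G1 X17.991 Y79.495 F958
M5
G0 X194.176 Y84.218
M3 S370
G1 X179.808 Y118.904 F2100
G1 X145.122 Y133.272
G1 X110.436 Y118.904
G1 X96.068 Y84.218
G1 X110.436 Y49.532
G1 X145.122 Y35.164
G1 X179.808 Y49.532
G1 X194.176 Y84.218
M5
G0 X101.569 Y165.297
M3 S370
G1 X205.104 Y12.495 F2100
G1 X69.409 Y177.587
G1 X105.845 Y165.298
G1 X170.398 Y179.881
G1 X133.956 Y154.691
G1 X101.569 Y165.297
M5
G0 X21.211 Y51.483
M3 S370
G1 X77.646 Y107.924 F2100
G1 X101.242 Y116.972
G1 X102.617 Y140.047
G1 X143.298 Y89.831
G1 X7.700 Y66.345
M5
G0 X42.991 Y34.249
M3 S838
G1 X18.782 Y68.226 F958
G1 X61.851 Y175.185
G1 X86.375 Y49.041
G1 X40.105 Y62.773
G1 X170.483 Y84.445
M5
G0 X0.000 Y0.000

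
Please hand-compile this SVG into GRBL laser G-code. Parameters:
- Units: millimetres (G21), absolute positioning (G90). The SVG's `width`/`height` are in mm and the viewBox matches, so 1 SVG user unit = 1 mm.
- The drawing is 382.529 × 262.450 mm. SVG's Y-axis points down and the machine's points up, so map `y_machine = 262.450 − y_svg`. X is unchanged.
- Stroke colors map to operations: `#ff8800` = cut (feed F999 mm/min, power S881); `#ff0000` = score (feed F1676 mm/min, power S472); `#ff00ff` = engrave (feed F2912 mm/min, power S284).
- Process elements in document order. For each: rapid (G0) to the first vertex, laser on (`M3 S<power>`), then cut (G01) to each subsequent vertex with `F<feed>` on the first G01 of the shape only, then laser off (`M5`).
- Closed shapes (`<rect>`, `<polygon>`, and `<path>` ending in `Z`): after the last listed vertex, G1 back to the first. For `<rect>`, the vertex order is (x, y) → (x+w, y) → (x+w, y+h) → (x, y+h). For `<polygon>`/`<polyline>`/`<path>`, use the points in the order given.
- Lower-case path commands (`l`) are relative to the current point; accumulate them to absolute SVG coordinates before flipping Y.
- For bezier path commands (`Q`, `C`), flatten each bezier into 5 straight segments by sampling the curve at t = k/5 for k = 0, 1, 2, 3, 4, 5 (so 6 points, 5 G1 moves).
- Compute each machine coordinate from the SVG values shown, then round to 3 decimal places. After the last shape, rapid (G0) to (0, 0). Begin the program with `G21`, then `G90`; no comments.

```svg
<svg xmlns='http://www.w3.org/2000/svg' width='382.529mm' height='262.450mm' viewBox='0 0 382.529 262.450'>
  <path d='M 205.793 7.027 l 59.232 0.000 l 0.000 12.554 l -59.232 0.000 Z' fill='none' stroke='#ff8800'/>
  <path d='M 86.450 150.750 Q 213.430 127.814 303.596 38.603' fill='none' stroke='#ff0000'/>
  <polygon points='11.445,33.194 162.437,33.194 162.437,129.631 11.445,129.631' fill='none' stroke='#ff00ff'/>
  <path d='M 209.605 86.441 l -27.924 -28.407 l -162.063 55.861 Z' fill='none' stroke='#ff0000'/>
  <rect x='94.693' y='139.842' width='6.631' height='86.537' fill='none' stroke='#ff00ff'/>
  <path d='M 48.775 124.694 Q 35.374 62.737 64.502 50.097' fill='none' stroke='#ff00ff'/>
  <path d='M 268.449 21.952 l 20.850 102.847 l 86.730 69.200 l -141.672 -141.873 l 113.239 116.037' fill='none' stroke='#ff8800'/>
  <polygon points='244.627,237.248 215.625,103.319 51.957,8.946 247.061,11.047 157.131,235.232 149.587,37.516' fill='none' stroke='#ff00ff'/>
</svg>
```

Since the viewBox matches the mm dimensions, user units are millimetres directly. The only transform is the Y-flip y_m = 262.450 − y_svg.

Shape 1 is a rectangle drawn with `<path>`. Its stroke #ff8800 means cut at S881, F999. After flipping Y the toolpath is (205.793,255.423) → (265.025,255.423) → (265.025,242.869) → (205.793,242.869) → (205.793,255.423), returning to the start.

Shape 2 is a quadratic bezier drawn with `<path>`. Its stroke #ff0000 means score at S472, F1676. After flipping Y the toolpath is (86.450,111.700) → (135.769,123.525) → (182.144,140.653) → (225.573,163.082) → (266.057,190.814) → (303.596,223.847).

Shape 3 is a rectangle drawn with `<polygon>`. Its stroke #ff00ff means engrave at S284, F2912. After flipping Y the toolpath is (11.445,229.256) → (162.437,229.256) → (162.437,132.819) → (11.445,132.819) → (11.445,229.256), returning to the start.

Shape 4 is a closed polygon drawn with `<path>`. Its stroke #ff0000 means score at S472, F1676. After flipping Y the toolpath is (209.605,176.009) → (181.681,204.416) → (19.618,148.555) → (209.605,176.009), returning to the start.

Shape 5 is a rectangle drawn with `<rect>`. Its stroke #ff00ff means engrave at S284, F2912. After flipping Y the toolpath is (94.693,122.608) → (101.324,122.608) → (101.324,36.071) → (94.693,36.071) → (94.693,122.608), returning to the start.

Shape 6 is a quadratic bezier drawn with `<path>`. Its stroke #ff00ff means engrave at S284, F2912. After flipping Y the toolpath is (48.775,137.756) → (45.116,160.566) → (44.859,179.431) → (48.004,194.350) → (54.552,205.324) → (64.502,212.353).

Shape 7 is a open polyline drawn with `<path>`. Its stroke #ff8800 means cut at S881, F999. After flipping Y the toolpath is (268.449,240.498) → (289.299,137.651) → (376.029,68.451) → (234.357,210.324) → (347.596,94.287).

Shape 8 is a closed polygon drawn with `<polygon>`. Its stroke #ff00ff means engrave at S284, F2912. After flipping Y the toolpath is (244.627,25.202) → (215.625,159.131) → (51.957,253.504) → (247.061,251.403) → (157.131,27.218) → (149.587,224.934) → (244.627,25.202), returning to the start.

G21
G90
G0 X205.793 Y255.423
M3 S881
G01 X265.025 Y255.423 F999
G01 X265.025 Y242.869
G01 X205.793 Y242.869
G01 X205.793 Y255.423
M5
G0 X86.450 Y111.700
M3 S472
G01 X135.769 Y123.525 F1676
G01 X182.144 Y140.653
G01 X225.573 Y163.082
G01 X266.057 Y190.814
G01 X303.596 Y223.847
M5
G0 X11.445 Y229.256
M3 S284
G01 X162.437 Y229.256 F2912
G01 X162.437 Y132.819
G01 X11.445 Y132.819
G01 X11.445 Y229.256
M5
G0 X209.605 Y176.009
M3 S472
G01 X181.681 Y204.416 F1676
G01 X19.618 Y148.555
G01 X209.605 Y176.009
M5
G0 X94.693 Y122.608
M3 S284
G01 X101.324 Y122.608 F2912
G01 X101.324 Y36.071
G01 X94.693 Y36.071
G01 X94.693 Y122.608
M5
G0 X48.775 Y137.756
M3 S284
G01 X45.116 Y160.566 F2912
G01 X44.859 Y179.431
G01 X48.004 Y194.350
G01 X54.552 Y205.324
G01 X64.502 Y212.353
M5
G0 X268.449 Y240.498
M3 S881
G01 X289.299 Y137.651 F999
G01 X376.029 Y68.451
G01 X234.357 Y210.324
G01 X347.596 Y94.287
M5
G0 X244.627 Y25.202
M3 S284
G01 X215.625 Y159.131 F2912
G01 X51.957 Y253.504
G01 X247.061 Y251.403
G01 X157.131 Y27.218
G01 X149.587 Y224.934
G01 X244.627 Y25.202
M5
G0 X0.000 Y0.000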